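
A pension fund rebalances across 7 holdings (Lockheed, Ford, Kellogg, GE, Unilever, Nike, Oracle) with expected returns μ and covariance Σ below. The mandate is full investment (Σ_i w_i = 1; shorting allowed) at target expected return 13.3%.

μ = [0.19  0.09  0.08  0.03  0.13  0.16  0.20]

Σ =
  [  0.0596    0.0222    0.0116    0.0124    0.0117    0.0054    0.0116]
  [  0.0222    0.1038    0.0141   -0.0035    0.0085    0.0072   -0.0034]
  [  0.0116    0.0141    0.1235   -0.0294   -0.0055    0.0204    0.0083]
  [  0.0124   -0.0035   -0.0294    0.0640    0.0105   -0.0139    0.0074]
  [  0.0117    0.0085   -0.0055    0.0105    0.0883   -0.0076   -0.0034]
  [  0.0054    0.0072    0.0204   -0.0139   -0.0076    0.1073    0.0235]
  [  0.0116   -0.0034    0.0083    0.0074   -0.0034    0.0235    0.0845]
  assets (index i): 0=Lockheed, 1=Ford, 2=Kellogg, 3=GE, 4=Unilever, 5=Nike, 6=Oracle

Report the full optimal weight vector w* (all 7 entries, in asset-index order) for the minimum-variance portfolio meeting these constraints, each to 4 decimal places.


0.1863  0.0746  0.0987  0.1650  0.1651  0.1371  0.1732

g=Σ⁻¹μ = [2.4071  0.2112  0.1366  -0.1297  1.3136  1.0085  1.8152]
h=Σ⁻¹𝟙 = [4.3016  6.8693  10.0681  19.2711  9.4161  8.3822  6.8914]
a=μᵀg=1.178577  b=𝟙ᵀg=6.762645  c=𝟙ᵀh=65.199798  D=ac−b²=31.109651
λ₁=(c·0.133−b)/D = (65.199798·0.133−6.762645)/31.109651 = 0.061361
λ₂=(a−b·0.133)/D = (1.178577−6.762645·0.133)/31.109651 = 0.008973
w* = 0.061361·g + 0.008973·h:
  w_0 = 0.061361·2.4071 + 0.008973·4.3016 = 0.1863  (Lockheed)
  w_1 = 0.061361·0.2112 + 0.008973·6.8693 = 0.0746  (Ford)
  w_2 = 0.061361·0.1366 + 0.008973·10.0681 = 0.0987  (Kellogg)
  w_3 = 0.061361·-0.1297 + 0.008973·19.2711 = 0.1650  (GE)
  w_4 = 0.061361·1.3136 + 0.008973·9.4161 = 0.1651  (Unilever)
  w_5 = 0.061361·1.0085 + 0.008973·8.3822 = 0.1371  (Nike)
  w_6 = 0.061361·1.8152 + 0.008973·6.8914 = 0.1732  (Oracle)
Σw_i=1.0000  μᵀw=0.1330
σ²=wᵀΣw=λ₁·μ_p+λ₂ = 0.061361·0.133 + 0.008973 = 0.017134 ≈ 0.0171


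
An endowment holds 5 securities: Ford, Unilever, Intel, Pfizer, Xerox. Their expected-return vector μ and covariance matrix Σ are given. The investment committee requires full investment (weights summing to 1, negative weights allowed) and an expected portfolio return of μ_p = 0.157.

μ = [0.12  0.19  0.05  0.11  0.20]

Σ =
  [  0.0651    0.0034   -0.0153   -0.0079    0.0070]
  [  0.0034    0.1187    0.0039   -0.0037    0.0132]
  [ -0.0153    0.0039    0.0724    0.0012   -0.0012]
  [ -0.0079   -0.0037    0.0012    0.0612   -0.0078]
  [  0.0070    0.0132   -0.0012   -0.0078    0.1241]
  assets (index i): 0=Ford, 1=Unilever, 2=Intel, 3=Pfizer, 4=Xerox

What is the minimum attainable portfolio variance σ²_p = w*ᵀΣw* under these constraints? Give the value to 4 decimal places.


0.0245

x=Σ⁻¹μ = [2.1387  1.4109  1.0528  2.3290  1.4975]
y=Σ⁻¹𝟙 = [20.7535  7.0350  17.6119  20.0637  7.5705]
a=μᵀx=1.133027  b=𝟙ᵀx=8.428766  c=𝟙ᵀy=73.034544  D=ac−b²=11.706034
λ₁=(c·0.157−b)/D = (73.034544·0.157−8.428766)/11.706034 = 0.259495
λ₂=(a−b·0.157)/D = (1.133027−8.428766·0.157)/11.706034 = -0.016256
w* = 0.259495·x + -0.016256·y:
  w_0 = 0.259495·2.1387 + -0.016256·20.7535 = 0.2176  (Ford)
  w_1 = 0.259495·1.4109 + -0.016256·7.0350 = 0.2518  (Unilever)
  w_2 = 0.259495·1.0528 + -0.016256·17.6119 = -0.0131  (Intel)
  w_3 = 0.259495·2.3290 + -0.016256·20.0637 = 0.2782  (Pfizer)
  w_4 = 0.259495·1.4975 + -0.016256·7.5705 = 0.2655  (Xerox)
Σw_i=1.0000  μᵀw=0.1570
σ²=wᵀΣw=λ₁·μ_p+λ₂ = 0.259495·0.157 + -0.016256 = 0.024485 ≈ 0.0245


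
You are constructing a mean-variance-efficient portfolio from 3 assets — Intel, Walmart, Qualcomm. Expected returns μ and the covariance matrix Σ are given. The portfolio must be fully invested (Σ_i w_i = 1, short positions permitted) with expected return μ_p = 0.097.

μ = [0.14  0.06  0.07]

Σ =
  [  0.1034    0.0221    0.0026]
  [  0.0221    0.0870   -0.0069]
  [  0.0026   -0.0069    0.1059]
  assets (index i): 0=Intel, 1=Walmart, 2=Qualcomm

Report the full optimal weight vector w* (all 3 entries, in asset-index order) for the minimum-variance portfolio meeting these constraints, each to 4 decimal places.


p=Σ⁻¹μ = [1.2465  0.4252  0.6581]
q=Σ⁻¹𝟙 = [7.1859  10.4578  9.9478]
a=μᵀp=0.246094  b=𝟙ᵀp=2.329839  c=𝟙ᵀq=27.591537  D=ac−b²=1.361973
λ₁=(c·0.097−b)/D = (27.591537·0.097−2.329839)/1.361973 = 0.254440
λ₂=(a−b·0.097)/D = (0.246094−2.329839·0.097)/1.361973 = 0.014758
w* = 0.254440·p + 0.014758·q:
  w_0 = 0.254440·1.2465 + 0.014758·7.1859 = 0.4232  (Intel)
  w_1 = 0.254440·0.4252 + 0.014758·10.4578 = 0.2625  (Walmart)
  w_2 = 0.254440·0.6581 + 0.014758·9.9478 = 0.3143  (Qualcomm)
Σw_i=1.0000  μᵀw=0.0970
σ²=wᵀΣw=λ₁·μ_p+λ₂ = 0.254440·0.097 + 0.014758 = 0.039439 ≈ 0.0394

0.4232  0.2625  0.3143


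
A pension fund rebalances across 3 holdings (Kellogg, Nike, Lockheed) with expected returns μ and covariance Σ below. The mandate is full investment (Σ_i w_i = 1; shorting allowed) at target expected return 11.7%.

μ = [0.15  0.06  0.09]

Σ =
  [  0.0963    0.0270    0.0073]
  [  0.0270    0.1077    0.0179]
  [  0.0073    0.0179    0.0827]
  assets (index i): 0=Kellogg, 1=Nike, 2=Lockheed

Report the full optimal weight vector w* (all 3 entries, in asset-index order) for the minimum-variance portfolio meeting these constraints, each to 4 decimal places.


0.4990  0.0981  0.4029

p=Σ⁻¹μ = [1.4775  0.0285  0.9517]
q=Σ⁻¹𝟙 = [8.0496  5.5760  10.1745]
a=μᵀp=0.308986  b=𝟙ᵀp=2.457698  c=𝟙ᵀq=23.800056  D=ac−b²=1.313614
λ₁=(c·0.117−b)/D = (23.800056·0.117−2.457698)/1.313614 = 0.248862
λ₂=(a−b·0.117)/D = (0.308986−2.457698·0.117)/1.313614 = 0.016318
w* = 0.248862·p + 0.016318·q:
  w_0 = 0.248862·1.4775 + 0.016318·8.0496 = 0.4990  (Kellogg)
  w_1 = 0.248862·0.0285 + 0.016318·5.5760 = 0.0981  (Nike)
  w_2 = 0.248862·0.9517 + 0.016318·10.1745 = 0.4029  (Lockheed)
Σw_i=1.0000  μᵀw=0.1170
σ²=wᵀΣw=λ₁·μ_p+λ₂ = 0.248862·0.117 + 0.016318 = 0.045435 ≈ 0.0454


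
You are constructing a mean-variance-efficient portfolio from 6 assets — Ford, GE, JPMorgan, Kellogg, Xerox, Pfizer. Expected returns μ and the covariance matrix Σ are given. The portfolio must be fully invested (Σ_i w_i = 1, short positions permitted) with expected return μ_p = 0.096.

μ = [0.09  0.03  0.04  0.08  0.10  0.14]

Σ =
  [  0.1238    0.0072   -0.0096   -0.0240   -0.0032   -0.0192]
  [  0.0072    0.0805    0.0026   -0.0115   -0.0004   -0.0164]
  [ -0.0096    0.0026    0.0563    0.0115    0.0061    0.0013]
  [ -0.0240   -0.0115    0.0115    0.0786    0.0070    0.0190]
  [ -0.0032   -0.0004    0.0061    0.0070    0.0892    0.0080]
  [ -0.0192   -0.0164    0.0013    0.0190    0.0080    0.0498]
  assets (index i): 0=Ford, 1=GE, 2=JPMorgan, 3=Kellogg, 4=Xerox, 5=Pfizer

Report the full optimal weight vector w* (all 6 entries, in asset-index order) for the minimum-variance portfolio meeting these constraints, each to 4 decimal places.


p=Σ⁻¹μ = [1.3677  0.9932  0.6083  0.6278  0.7893  3.2835]
q=Σ⁻¹𝟙 = [14.5212  17.3962  15.8782  10.4712  7.5901  25.7789]
a=μᵀp=0.766053  b=𝟙ᵀp=7.669683  c=𝟙ᵀq=91.635878  D=ac−b²=11.373905
λ₁=(c·0.096−b)/D = (91.635878·0.096−7.669683)/11.373905 = 0.099118
λ₂=(a−b·0.096)/D = (0.766053−7.669683·0.096)/11.373905 = 0.002617
w* = 0.099118·p + 0.002617·q:
  w_0 = 0.099118·1.3677 + 0.002617·14.5212 = 0.1736  (Ford)
  w_1 = 0.099118·0.9932 + 0.002617·17.3962 = 0.1440  (GE)
  w_2 = 0.099118·0.6083 + 0.002617·15.8782 = 0.1018  (JPMorgan)
  w_3 = 0.099118·0.6278 + 0.002617·10.4712 = 0.0896  (Kellogg)
  w_4 = 0.099118·0.7893 + 0.002617·7.5901 = 0.0981  (Xerox)
  w_5 = 0.099118·3.2835 + 0.002617·25.7789 = 0.3929  (Pfizer)
Σw_i=1.0000  μᵀw=0.0960
σ²=wᵀΣw=λ₁·μ_p+λ₂ = 0.099118·0.096 + 0.002617 = 0.012132 ≈ 0.0121

0.1736  0.1440  0.1018  0.0896  0.0981  0.3929


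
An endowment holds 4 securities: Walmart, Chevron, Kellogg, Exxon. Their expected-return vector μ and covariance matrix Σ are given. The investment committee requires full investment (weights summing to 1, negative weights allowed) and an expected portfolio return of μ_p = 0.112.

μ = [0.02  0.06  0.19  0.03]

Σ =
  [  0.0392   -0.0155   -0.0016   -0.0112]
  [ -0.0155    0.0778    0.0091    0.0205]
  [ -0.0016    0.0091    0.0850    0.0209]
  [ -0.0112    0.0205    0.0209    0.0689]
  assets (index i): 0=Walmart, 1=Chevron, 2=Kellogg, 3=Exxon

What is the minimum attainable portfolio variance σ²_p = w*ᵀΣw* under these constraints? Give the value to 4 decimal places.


0.0269

g=Σ⁻¹μ = [0.8040  0.7582  2.2536  -0.3431]
h=Σ⁻¹𝟙 = [35.8121  15.5745  7.4677  13.4360]
a=μᵀg=0.479465  b=𝟙ᵀg=3.472664  c=𝟙ᵀh=72.290402  D=ac−b²=22.601304
λ₁=(c·0.112−b)/D = (72.290402·0.112−3.472664)/22.601304 = 0.204584
λ₂=(a−b·0.112)/D = (0.479465−3.472664·0.112)/22.601304 = 0.004005
w* = 0.204584·g + 0.004005·h:
  w_0 = 0.204584·0.8040 + 0.004005·35.8121 = 0.3079  (Walmart)
  w_1 = 0.204584·0.7582 + 0.004005·15.5745 = 0.2175  (Chevron)
  w_2 = 0.204584·2.2536 + 0.004005·7.4677 = 0.4910  (Kellogg)
  w_3 = 0.204584·-0.3431 + 0.004005·13.4360 = -0.0164  (Exxon)
Σw_i=1.0000  μᵀw=0.1120
σ²=wᵀΣw=λ₁·μ_p+λ₂ = 0.204584·0.112 + 0.004005 = 0.026919 ≈ 0.0269


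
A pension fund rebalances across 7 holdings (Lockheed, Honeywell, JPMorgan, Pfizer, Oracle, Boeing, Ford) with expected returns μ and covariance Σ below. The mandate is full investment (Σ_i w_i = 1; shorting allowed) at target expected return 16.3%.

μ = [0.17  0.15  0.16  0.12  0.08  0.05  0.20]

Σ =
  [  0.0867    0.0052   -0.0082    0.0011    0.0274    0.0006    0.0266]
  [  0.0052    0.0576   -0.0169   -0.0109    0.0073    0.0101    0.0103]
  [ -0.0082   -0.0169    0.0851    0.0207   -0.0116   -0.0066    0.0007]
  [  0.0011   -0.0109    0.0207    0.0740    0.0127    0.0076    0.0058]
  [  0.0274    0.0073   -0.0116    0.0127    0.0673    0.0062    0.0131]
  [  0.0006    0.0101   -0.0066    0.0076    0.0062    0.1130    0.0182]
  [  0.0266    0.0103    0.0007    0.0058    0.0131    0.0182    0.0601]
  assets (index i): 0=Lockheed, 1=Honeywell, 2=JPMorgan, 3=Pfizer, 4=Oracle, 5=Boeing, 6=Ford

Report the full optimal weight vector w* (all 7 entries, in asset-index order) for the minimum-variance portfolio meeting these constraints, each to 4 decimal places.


0.1323  0.3055  0.2310  0.1248  0.0066  -0.0151  0.2149

p=Σ⁻¹μ = [1.3069  3.0279  2.2910  1.2400  0.0916  -0.1284  2.1030]
q=Σ⁻¹𝟙 = [7.1984  19.9879  15.8164  9.3345  9.1746  5.9914  5.1282]
a=μᵀp=1.613211  b=𝟙ᵀp=9.931860  c=𝟙ᵀq=72.631449  D=ac−b²=18.528024
λ₁=(c·0.163−b)/D = (72.631449·0.163−9.931860)/18.528024 = 0.102929
λ₂=(a−b·0.163)/D = (1.613211−9.931860·0.163)/18.528024 = -0.000307
w* = 0.102929·p + -0.000307·q:
  w_0 = 0.102929·1.3069 + -0.000307·7.1984 = 0.1323  (Lockheed)
  w_1 = 0.102929·3.0279 + -0.000307·19.9879 = 0.3055  (Honeywell)
  w_2 = 0.102929·2.2910 + -0.000307·15.8164 = 0.2310  (JPMorgan)
  w_3 = 0.102929·1.2400 + -0.000307·9.3345 = 0.1248  (Pfizer)
  w_4 = 0.102929·0.0916 + -0.000307·9.1746 = 0.0066  (Oracle)
  w_5 = 0.102929·-0.1284 + -0.000307·5.9914 = -0.0151  (Boeing)
  w_6 = 0.102929·2.1030 + -0.000307·5.1282 = 0.2149  (Ford)
Σw_i=1.0000  μᵀw=0.1630
σ²=wᵀΣw=λ₁·μ_p+λ₂ = 0.102929·0.163 + -0.000307 = 0.016471 ≈ 0.0165


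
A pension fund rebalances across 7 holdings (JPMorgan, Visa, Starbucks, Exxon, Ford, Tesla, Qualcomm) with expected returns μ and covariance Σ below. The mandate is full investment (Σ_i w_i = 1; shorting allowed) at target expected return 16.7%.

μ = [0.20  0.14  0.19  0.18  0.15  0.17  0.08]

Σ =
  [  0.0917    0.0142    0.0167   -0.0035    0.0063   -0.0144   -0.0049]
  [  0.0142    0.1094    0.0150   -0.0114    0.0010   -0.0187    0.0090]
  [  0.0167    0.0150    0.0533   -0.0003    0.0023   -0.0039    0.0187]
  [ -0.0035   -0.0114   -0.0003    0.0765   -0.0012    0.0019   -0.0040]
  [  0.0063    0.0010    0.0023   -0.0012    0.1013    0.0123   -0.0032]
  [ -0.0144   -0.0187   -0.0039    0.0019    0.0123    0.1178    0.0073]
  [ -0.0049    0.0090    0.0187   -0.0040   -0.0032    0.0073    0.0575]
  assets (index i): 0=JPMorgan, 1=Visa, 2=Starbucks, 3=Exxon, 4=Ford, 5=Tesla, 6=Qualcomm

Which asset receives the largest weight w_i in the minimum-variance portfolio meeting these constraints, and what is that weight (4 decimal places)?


Exxon (0.2196)

u=Σ⁻¹μ = [1.8588  1.2073  2.5408  2.6313  1.1317  1.7509  0.5582]
v=Σ⁻¹𝟙 = [10.2988  8.5914  8.4193  15.5175  8.4627  9.3550  14.5488]
a=μᵀu=2.009243  b=𝟙ᵀu=11.679041  c=𝟙ᵀv=75.193588  D=ac−b²=14.682180
λ₁=(c·0.167−b)/D = (75.193588·0.167−11.679041)/14.682180 = 0.059820
λ₂=(a−b·0.167)/D = (2.009243−11.679041·0.167)/14.682180 = 0.004008
w* = 0.059820·u + 0.004008·v:
  w_0 = 0.059820·1.8588 + 0.004008·10.2988 = 0.1525  (JPMorgan)
  w_1 = 0.059820·1.2073 + 0.004008·8.5914 = 0.1067  (Visa)
  w_2 = 0.059820·2.5408 + 0.004008·8.4193 = 0.1857  (Starbucks)
  w_3 = 0.059820·2.6313 + 0.004008·15.5175 = 0.2196  (Exxon)
  w_4 = 0.059820·1.1317 + 0.004008·8.4627 = 0.1016  (Ford)
  w_5 = 0.059820·1.7509 + 0.004008·9.3550 = 0.1422  (Tesla)
  w_6 = 0.059820·0.5582 + 0.004008·14.5488 = 0.0917  (Qualcomm)
Σw_i=1.0000  μᵀw=0.1670
σ²=wᵀΣw=λ₁·μ_p+λ₂ = 0.059820·0.167 + 0.004008 = 0.013998 ≈ 0.0140


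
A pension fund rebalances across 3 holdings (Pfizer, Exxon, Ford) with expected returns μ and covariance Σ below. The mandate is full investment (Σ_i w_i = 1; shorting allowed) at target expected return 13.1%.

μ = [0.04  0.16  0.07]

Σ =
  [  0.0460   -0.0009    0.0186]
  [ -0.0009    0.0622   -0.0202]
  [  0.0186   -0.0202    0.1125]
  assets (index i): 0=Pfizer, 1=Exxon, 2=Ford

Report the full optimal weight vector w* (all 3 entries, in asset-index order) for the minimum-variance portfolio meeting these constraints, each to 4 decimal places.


0.0581  0.6971  0.2448

u=Σ⁻¹μ = [0.4960  2.9256  1.0655]
v=Σ⁻¹𝟙 = [18.3437  19.3742  9.3348]
a=μᵀu=0.562515  b=𝟙ᵀu=4.487048  c=𝟙ᵀv=47.052640  D=ac−b²=6.334218
λ₁=(c·0.131−b)/D = (47.052640·0.131−4.487048)/6.334218 = 0.264728
λ₂=(a−b·0.131)/D = (0.562515−4.487048·0.131)/6.334218 = -0.003992
w* = 0.264728·u + -0.003992·v:
  w_0 = 0.264728·0.4960 + -0.003992·18.3437 = 0.0581  (Pfizer)
  w_1 = 0.264728·2.9256 + -0.003992·19.3742 = 0.6971  (Exxon)
  w_2 = 0.264728·1.0655 + -0.003992·9.3348 = 0.2448  (Ford)
Σw_i=1.0000  μᵀw=0.1310
σ²=wᵀΣw=λ₁·μ_p+λ₂ = 0.264728·0.131 + -0.003992 = 0.030687 ≈ 0.0307


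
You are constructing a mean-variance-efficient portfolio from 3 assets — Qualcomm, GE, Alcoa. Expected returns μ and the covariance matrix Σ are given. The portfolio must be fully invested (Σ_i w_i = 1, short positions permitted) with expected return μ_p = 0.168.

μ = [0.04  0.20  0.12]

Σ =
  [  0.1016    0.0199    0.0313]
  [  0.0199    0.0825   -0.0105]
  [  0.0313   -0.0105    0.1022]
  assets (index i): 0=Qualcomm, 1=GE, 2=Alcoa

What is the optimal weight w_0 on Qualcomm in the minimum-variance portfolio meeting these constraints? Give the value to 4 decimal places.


-0.0011

p=Σ⁻¹μ = [-0.6674  2.7973  1.6660]
q=Σ⁻¹𝟙 = [4.4548  12.2789  9.6819]
a=μᵀp=0.732672  b=𝟙ᵀp=3.795806  c=𝟙ᵀq=26.415626  D=ac−b²=4.945841
λ₁=(c·0.168−b)/D = (26.415626·0.168−3.795806)/4.945841 = 0.129810
λ₂=(a−b·0.168)/D = (0.732672−3.795806·0.168)/4.945841 = 0.019203
w* = 0.129810·p + 0.019203·q:
  w_0 = 0.129810·-0.6674 + 0.019203·4.4548 = -0.0011  (Qualcomm)
  w_1 = 0.129810·2.7973 + 0.019203·12.2789 = 0.5989  (GE)
  w_2 = 0.129810·1.6660 + 0.019203·9.6819 = 0.4022  (Alcoa)
Σw_i=1.0000  μᵀw=0.1680
σ²=wᵀΣw=λ₁·μ_p+λ₂ = 0.129810·0.168 + 0.019203 = 0.041011 ≈ 0.0410


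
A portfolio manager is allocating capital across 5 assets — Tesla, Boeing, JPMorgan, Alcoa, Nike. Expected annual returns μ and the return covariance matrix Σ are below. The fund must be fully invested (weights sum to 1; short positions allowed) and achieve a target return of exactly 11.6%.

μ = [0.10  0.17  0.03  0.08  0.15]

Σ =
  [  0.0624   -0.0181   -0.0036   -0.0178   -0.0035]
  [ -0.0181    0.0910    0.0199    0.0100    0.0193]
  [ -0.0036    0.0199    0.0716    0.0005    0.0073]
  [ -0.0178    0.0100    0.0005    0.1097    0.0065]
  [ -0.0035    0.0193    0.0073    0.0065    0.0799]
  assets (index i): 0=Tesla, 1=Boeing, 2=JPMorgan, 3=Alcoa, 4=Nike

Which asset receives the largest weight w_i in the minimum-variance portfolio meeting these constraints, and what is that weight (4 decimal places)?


Tesla (0.3666)

u=Σ⁻¹μ = [2.5018  1.9992  -0.1646  0.8679  1.4485]
v=Σ⁻¹𝟙 = [23.3328  9.9482  11.3602  11.3998  9.1694]
a=μᵀu=0.871796  b=𝟙ᵀu=6.652686  c=𝟙ᵀv=65.210527  D=ac−b²=12.592064
λ₁=(c·0.116−b)/D = (65.210527·0.116−6.652686)/12.592064 = 0.072406
λ₂=(a−b·0.116)/D = (0.871796−6.652686·0.116)/12.592064 = 0.007948
w* = 0.072406·u + 0.007948·v:
  w_0 = 0.072406·2.5018 + 0.007948·23.3328 = 0.3666  (Tesla)
  w_1 = 0.072406·1.9992 + 0.007948·9.9482 = 0.2238  (Boeing)
  w_2 = 0.072406·-0.1646 + 0.007948·11.3602 = 0.0784  (JPMorgan)
  w_3 = 0.072406·0.8679 + 0.007948·11.3998 = 0.1534  (Alcoa)
  w_4 = 0.072406·1.4485 + 0.007948·9.1694 = 0.1778  (Nike)
Σw_i=1.0000  μᵀw=0.1160
σ²=wᵀΣw=λ₁·μ_p+λ₂ = 0.072406·0.116 + 0.007948 = 0.016347 ≈ 0.0163


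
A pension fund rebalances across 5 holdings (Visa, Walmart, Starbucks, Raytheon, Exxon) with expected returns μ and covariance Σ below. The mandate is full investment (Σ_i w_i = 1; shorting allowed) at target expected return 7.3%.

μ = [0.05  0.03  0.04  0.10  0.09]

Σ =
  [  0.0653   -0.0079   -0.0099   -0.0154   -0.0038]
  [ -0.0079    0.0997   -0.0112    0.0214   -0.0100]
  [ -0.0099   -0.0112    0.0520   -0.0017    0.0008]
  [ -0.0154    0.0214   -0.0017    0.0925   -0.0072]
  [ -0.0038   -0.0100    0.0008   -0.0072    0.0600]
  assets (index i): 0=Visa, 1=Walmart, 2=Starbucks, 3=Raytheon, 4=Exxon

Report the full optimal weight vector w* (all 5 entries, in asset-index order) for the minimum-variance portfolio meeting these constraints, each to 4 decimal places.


0.2230  0.0450  0.1583  0.2534  0.3203

p=Σ⁻¹μ = [1.4229  0.4281  1.1496  1.3811  1.8119]
q=Σ⁻¹𝟙 = [25.7778  14.3473  27.3477  13.9987  22.0057]
a=μᵀp=0.431152  b=𝟙ᵀp=6.193594  c=𝟙ᵀq=103.477131  D=ac−b²=6.253739
λ₁=(c·0.073−b)/D = (103.477131·0.073−6.193594)/6.253739 = 0.217508
λ₂=(a−b·0.073)/D = (0.431152−6.193594·0.073)/6.253739 = -0.003355
w* = 0.217508·p + -0.003355·q:
  w_0 = 0.217508·1.4229 + -0.003355·25.7778 = 0.2230  (Visa)
  w_1 = 0.217508·0.4281 + -0.003355·14.3473 = 0.0450  (Walmart)
  w_2 = 0.217508·1.1496 + -0.003355·27.3477 = 0.1583  (Starbucks)
  w_3 = 0.217508·1.3811 + -0.003355·13.9987 = 0.2534  (Raytheon)
  w_4 = 0.217508·1.8119 + -0.003355·22.0057 = 0.3203  (Exxon)
Σw_i=1.0000  μᵀw=0.0730
σ²=wᵀΣw=λ₁·μ_p+λ₂ = 0.217508·0.073 + -0.003355 = 0.012523 ≈ 0.0125


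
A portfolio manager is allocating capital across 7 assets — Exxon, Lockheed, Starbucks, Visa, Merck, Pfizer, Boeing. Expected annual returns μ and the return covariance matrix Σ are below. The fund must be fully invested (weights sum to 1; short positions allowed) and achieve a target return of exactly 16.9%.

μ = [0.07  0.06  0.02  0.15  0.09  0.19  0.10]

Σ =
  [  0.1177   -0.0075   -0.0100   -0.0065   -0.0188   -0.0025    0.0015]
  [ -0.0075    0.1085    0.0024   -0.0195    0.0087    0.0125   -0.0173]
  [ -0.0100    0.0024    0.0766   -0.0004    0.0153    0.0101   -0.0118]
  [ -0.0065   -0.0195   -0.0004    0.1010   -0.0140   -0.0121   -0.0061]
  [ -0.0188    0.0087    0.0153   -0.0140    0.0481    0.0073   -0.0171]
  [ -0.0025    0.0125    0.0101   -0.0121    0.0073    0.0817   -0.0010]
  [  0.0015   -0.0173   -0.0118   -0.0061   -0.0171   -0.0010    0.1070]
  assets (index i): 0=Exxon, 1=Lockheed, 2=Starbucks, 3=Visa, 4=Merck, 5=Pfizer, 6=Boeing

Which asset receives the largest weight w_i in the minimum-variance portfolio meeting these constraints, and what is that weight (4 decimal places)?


g=Σ⁻¹μ = [1.3277  0.8492  -0.2926  2.5845  3.3334  2.3785  1.7233]
h=Σ⁻¹𝟙 = [16.5153  13.0365  9.9492  20.3898  32.8567  9.8352  18.8245]
a=μᵀg=1.449959  b=𝟙ᵀg=11.903952  c=𝟙ᵀh=121.407206  D=ac−b²=34.331447
λ₁=(c·0.169−b)/D = (121.407206·0.169−11.903952)/34.331447 = 0.250903
λ₂=(a−b·0.169)/D = (1.449959−11.903952·0.169)/34.331447 = -0.016364
w* = 0.250903·g + -0.016364·h:
  w_0 = 0.250903·1.3277 + -0.016364·16.5153 = 0.0629  (Exxon)
  w_1 = 0.250903·0.8492 + -0.016364·13.0365 = -0.0003  (Lockheed)
  w_2 = 0.250903·-0.2926 + -0.016364·9.9492 = -0.2362  (Starbucks)
  w_3 = 0.250903·2.5845 + -0.016364·20.3898 = 0.3148  (Visa)
  w_4 = 0.250903·3.3334 + -0.016364·32.8567 = 0.2987  (Merck)
  w_5 = 0.250903·2.3785 + -0.016364·9.8352 = 0.4358  (Pfizer)
  w_6 = 0.250903·1.7233 + -0.016364·18.8245 = 0.1243  (Boeing)
Σw_i=1.0000  μᵀw=0.1690
σ²=wᵀΣw=λ₁·μ_p+λ₂ = 0.250903·0.169 + -0.016364 = 0.026038 ≈ 0.0260

Pfizer (0.4358)


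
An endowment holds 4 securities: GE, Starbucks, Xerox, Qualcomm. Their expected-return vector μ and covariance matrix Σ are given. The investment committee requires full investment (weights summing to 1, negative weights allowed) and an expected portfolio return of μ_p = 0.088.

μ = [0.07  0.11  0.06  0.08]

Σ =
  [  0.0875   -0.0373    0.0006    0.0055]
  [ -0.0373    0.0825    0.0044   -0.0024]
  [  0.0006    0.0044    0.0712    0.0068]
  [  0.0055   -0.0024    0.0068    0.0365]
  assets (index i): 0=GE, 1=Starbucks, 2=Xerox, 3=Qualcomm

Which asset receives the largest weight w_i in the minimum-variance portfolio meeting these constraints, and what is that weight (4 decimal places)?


x=Σ⁻¹μ = [1.5514  2.0656  0.5111  1.9986]
y=Σ⁻¹𝟙 = [18.6783  20.7149  10.3130  24.0235]
a=μᵀx=0.526375  b=𝟙ᵀx=6.126776  c=𝟙ᵀy=73.729660  D=ac−b²=1.272098
λ₁=(c·0.088−b)/D = (73.729660·0.088−6.126776)/1.272098 = 0.284124
λ₂=(a−b·0.088)/D = (0.526375−6.126776·0.088)/1.272098 = -0.010047
w* = 0.284124·x + -0.010047·y:
  w_0 = 0.284124·1.5514 + -0.010047·18.6783 = 0.2531  (GE)
  w_1 = 0.284124·2.0656 + -0.010047·20.7149 = 0.3788  (Starbucks)
  w_2 = 0.284124·0.5111 + -0.010047·10.3130 = 0.0416  (Xerox)
  w_3 = 0.284124·1.9986 + -0.010047·24.0235 = 0.3265  (Qualcomm)
Σw_i=1.0000  μᵀw=0.0880
σ²=wᵀΣw=λ₁·μ_p+λ₂ = 0.284124·0.088 + -0.010047 = 0.014956 ≈ 0.0150

Starbucks (0.3788)


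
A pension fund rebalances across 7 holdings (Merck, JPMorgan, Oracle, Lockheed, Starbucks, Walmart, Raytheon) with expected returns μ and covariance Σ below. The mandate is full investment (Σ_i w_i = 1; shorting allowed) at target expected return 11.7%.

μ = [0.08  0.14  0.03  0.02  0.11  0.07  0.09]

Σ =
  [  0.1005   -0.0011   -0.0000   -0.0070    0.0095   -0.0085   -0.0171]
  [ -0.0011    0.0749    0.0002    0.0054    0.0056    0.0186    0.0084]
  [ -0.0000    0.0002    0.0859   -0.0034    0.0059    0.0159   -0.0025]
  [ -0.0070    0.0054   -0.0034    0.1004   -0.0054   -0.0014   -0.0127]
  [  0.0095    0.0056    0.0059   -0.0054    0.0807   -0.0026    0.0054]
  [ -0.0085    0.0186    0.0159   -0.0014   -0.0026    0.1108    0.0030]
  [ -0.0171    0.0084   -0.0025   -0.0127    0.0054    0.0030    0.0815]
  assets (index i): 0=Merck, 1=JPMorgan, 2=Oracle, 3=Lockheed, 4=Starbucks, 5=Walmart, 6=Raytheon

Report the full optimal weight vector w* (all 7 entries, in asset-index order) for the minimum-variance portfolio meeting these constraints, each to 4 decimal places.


u=Σ⁻¹μ = [0.9649  1.5435  0.2433  0.3989  1.0889  0.4118  1.1300]
v=Σ⁻¹𝟙 = [13.3511  8.3126  10.6426  13.4069  9.5376  7.0940  15.7370]
a=μᵀu=0.558864  b=𝟙ᵀu=5.781308  c=𝟙ᵀv=78.081697  D=ac−b²=10.213538
λ₁=(c·0.117−b)/D = (78.081697·0.117−5.781308)/10.213538 = 0.328412
λ₂=(a−b·0.117)/D = (0.558864−5.781308·0.117)/10.213538 = -0.011509
w* = 0.328412·u + -0.011509·v:
  w_0 = 0.328412·0.9649 + -0.011509·13.3511 = 0.1632  (Merck)
  w_1 = 0.328412·1.5435 + -0.011509·8.3126 = 0.4112  (JPMorgan)
  w_2 = 0.328412·0.2433 + -0.011509·10.6426 = -0.0426  (Oracle)
  w_3 = 0.328412·0.3989 + -0.011509·13.4069 = -0.0233  (Lockheed)
  w_4 = 0.328412·1.0889 + -0.011509·9.5376 = 0.2479  (Starbucks)
  w_5 = 0.328412·0.4118 + -0.011509·7.0940 = 0.0536  (Walmart)
  w_6 = 0.328412·1.1300 + -0.011509·15.7370 = 0.1900  (Raytheon)
Σw_i=1.0000  μᵀw=0.1170
σ²=wᵀΣw=λ₁·μ_p+λ₂ = 0.328412·0.117 + -0.011509 = 0.026915 ≈ 0.0269

0.1632  0.4112  -0.0426  -0.0233  0.2479  0.0536  0.1900


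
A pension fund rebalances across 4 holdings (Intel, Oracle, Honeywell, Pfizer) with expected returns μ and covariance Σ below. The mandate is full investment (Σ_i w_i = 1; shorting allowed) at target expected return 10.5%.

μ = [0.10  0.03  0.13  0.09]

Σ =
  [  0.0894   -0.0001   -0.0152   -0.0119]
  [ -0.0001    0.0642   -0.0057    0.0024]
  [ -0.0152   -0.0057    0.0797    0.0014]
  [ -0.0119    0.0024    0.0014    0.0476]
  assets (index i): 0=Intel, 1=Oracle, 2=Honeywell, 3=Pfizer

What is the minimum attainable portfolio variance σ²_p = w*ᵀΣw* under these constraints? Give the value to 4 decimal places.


0.0173

p=Σ⁻¹μ = [1.7520  0.5607  1.9660  2.2427]
q=Σ⁻¹𝟙 = [17.2162  16.1764  16.5656  24.0096]
a=μᵀp=0.649432  b=𝟙ᵀp=6.521305  c=𝟙ᵀq=73.967788  D=ac−b²=5.509594
λ₁=(c·0.105−b)/D = (73.967788·0.105−6.521305)/5.509594 = 0.226026
λ₂=(a−b·0.105)/D = (0.649432−6.521305·0.105)/5.509594 = -0.006408
w* = 0.226026·p + -0.006408·q:
  w_0 = 0.226026·1.7520 + -0.006408·17.2162 = 0.2857  (Intel)
  w_1 = 0.226026·0.5607 + -0.006408·16.1764 = 0.0231  (Oracle)
  w_2 = 0.226026·1.9660 + -0.006408·16.5656 = 0.3382  (Honeywell)
  w_3 = 0.226026·2.2427 + -0.006408·24.0096 = 0.3530  (Pfizer)
Σw_i=1.0000  μᵀw=0.1050
σ²=wᵀΣw=λ₁·μ_p+λ₂ = 0.226026·0.105 + -0.006408 = 0.017325 ≈ 0.0173


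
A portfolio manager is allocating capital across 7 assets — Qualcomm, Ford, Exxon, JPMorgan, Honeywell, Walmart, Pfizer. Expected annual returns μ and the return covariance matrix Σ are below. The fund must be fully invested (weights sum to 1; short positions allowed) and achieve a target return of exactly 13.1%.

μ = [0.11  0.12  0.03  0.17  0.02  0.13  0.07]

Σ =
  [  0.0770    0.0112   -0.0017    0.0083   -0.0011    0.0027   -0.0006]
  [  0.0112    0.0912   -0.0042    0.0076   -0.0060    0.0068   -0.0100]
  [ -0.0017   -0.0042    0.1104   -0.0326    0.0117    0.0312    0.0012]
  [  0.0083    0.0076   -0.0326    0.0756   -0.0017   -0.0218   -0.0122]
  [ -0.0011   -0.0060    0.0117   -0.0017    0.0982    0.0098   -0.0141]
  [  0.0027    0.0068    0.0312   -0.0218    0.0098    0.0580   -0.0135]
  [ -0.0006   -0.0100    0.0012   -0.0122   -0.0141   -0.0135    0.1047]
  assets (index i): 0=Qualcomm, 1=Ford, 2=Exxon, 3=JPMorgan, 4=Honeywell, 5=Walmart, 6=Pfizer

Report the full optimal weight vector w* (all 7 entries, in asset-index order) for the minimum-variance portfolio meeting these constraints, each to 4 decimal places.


p=Σ⁻¹μ = [0.8198  0.8579  0.2960  3.5141  0.1665  3.6203  1.6505]
q=Σ⁻¹𝟙 = [8.6699  9.1917  9.2416  24.8873  10.4534  22.4680  17.5775]
a=μᵀp=1.388906  b=𝟙ᵀp=10.925112  c=𝟙ᵀq=102.489367  D=ac−b²=22.989989
λ₁=(c·0.131−b)/D = (102.489367·0.131−10.925112)/22.989989 = 0.108786
λ₂=(a−b·0.131)/D = (1.388906−10.925112·0.131)/22.989989 = -0.001839
w* = 0.108786·p + -0.001839·q:
  w_0 = 0.108786·0.8198 + -0.001839·8.6699 = 0.0732  (Qualcomm)
  w_1 = 0.108786·0.8579 + -0.001839·9.1917 = 0.0764  (Ford)
  w_2 = 0.108786·0.2960 + -0.001839·9.2416 = 0.0152  (Exxon)
  w_3 = 0.108786·3.5141 + -0.001839·24.8873 = 0.3365  (JPMorgan)
  w_4 = 0.108786·0.1665 + -0.001839·10.4534 = -0.0011  (Honeywell)
  w_5 = 0.108786·3.6203 + -0.001839·22.4680 = 0.3525  (Walmart)
  w_6 = 0.108786·1.6505 + -0.001839·17.5775 = 0.1472  (Pfizer)
Σw_i=1.0000  μᵀw=0.1310
σ²=wᵀΣw=λ₁·μ_p+λ₂ = 0.108786·0.131 + -0.001839 = 0.012412 ≈ 0.0124

0.0732  0.0764  0.0152  0.3365  -0.0011  0.3525  0.1472


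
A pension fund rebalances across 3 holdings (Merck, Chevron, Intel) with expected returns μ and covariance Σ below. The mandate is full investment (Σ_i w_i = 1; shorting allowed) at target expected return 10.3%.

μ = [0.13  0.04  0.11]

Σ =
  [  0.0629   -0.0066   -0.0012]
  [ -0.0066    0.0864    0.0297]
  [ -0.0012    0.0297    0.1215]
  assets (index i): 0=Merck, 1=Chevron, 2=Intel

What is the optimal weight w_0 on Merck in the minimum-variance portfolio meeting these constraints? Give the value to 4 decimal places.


0.5479

x=Σ⁻¹μ = [2.1180  0.3345  0.8445]
y=Σ⁻¹𝟙 = [17.1528  10.9140  5.7320]
a=μᵀx=0.381612  b=𝟙ᵀx=3.296942  c=𝟙ᵀy=33.798775  D=ac−b²=2.028176
λ₁=(c·0.103−b)/D = (33.798775·0.103−3.296942)/2.028176 = 0.090885
λ₂=(a−b·0.103)/D = (0.381612−3.296942·0.103)/2.028176 = 0.020721
w* = 0.090885·x + 0.020721·y:
  w_0 = 0.090885·2.1180 + 0.020721·17.1528 = 0.5479  (Merck)
  w_1 = 0.090885·0.3345 + 0.020721·10.9140 = 0.2565  (Chevron)
  w_2 = 0.090885·0.8445 + 0.020721·5.7320 = 0.1955  (Intel)
Σw_i=1.0000  μᵀw=0.1030
σ²=wᵀΣw=λ₁·μ_p+λ₂ = 0.090885·0.103 + 0.020721 = 0.030083 ≈ 0.0301


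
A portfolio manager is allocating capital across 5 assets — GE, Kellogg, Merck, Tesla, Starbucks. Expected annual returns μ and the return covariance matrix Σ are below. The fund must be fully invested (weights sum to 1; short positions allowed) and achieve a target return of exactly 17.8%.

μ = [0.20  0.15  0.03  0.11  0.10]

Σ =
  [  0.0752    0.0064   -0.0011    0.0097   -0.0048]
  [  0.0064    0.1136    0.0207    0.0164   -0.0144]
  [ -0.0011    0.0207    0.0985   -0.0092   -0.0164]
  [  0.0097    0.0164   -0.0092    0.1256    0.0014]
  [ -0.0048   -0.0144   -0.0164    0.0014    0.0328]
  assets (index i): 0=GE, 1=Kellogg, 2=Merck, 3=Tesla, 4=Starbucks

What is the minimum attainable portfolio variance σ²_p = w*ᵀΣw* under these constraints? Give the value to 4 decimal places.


0.0338

g=Σ⁻¹μ = [2.7688  1.5197  0.8105  0.4727  4.5063]
h=Σ⁻¹𝟙 = [14.7606  9.7815  16.3084  6.2395  44.8301]
a=μᵀg=1.308645  b=𝟙ᵀg=10.077948  c=𝟙ᵀh=91.920053  D=ac−b²=18.725675
λ₁=(c·0.178−b)/D = (91.920053·0.178−10.077948)/18.725675 = 0.335573
λ₂=(a−b·0.178)/D = (1.308645−10.077948·0.178)/18.725675 = -0.025913
w* = 0.335573·g + -0.025913·h:
  w_0 = 0.335573·2.7688 + -0.025913·14.7606 = 0.5466  (GE)
  w_1 = 0.335573·1.5197 + -0.025913·9.7815 = 0.2565  (Kellogg)
  w_2 = 0.335573·0.8105 + -0.025913·16.3084 = -0.1506  (Merck)
  w_3 = 0.335573·0.4727 + -0.025913·6.2395 = -0.0031  (Tesla)
  w_4 = 0.335573·4.5063 + -0.025913·44.8301 = 0.3505  (Starbucks)
Σw_i=1.0000  μᵀw=0.1780
σ²=wᵀΣw=λ₁·μ_p+λ₂ = 0.335573·0.178 + -0.025913 = 0.033819 ≈ 0.0338


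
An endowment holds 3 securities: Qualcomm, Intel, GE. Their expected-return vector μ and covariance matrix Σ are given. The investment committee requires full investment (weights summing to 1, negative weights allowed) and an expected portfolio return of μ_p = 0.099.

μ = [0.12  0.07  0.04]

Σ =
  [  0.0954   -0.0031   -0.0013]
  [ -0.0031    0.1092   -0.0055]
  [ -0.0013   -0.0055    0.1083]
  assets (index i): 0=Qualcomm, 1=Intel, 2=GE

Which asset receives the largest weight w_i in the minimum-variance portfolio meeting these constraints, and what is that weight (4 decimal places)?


u=Σ⁻¹μ = [1.2863  0.6987  0.4203]
v=Σ⁻¹𝟙 = [10.9405  9.9653  9.8710]
a=μᵀu=0.220075  b=𝟙ᵀu=2.405270  c=𝟙ᵀv=30.776789  D=ac−b²=0.987893
λ₁=(c·0.099−b)/D = (30.776789·0.099−2.405270)/0.987893 = 0.649495
λ₂=(a−b·0.099)/D = (0.220075−2.405270·0.099)/0.987893 = -0.018267
w* = 0.649495·u + -0.018267·v:
  w_0 = 0.649495·1.2863 + -0.018267·10.9405 = 0.6356  (Qualcomm)
  w_1 = 0.649495·0.6987 + -0.018267·9.9653 = 0.2718  (Intel)
  w_2 = 0.649495·0.4203 + -0.018267·9.8710 = 0.0926  (GE)
Σw_i=1.0000  μᵀw=0.0990
σ²=wᵀΣw=λ₁·μ_p+λ₂ = 0.649495·0.099 + -0.018267 = 0.046033 ≈ 0.0460

Qualcomm (0.6356)


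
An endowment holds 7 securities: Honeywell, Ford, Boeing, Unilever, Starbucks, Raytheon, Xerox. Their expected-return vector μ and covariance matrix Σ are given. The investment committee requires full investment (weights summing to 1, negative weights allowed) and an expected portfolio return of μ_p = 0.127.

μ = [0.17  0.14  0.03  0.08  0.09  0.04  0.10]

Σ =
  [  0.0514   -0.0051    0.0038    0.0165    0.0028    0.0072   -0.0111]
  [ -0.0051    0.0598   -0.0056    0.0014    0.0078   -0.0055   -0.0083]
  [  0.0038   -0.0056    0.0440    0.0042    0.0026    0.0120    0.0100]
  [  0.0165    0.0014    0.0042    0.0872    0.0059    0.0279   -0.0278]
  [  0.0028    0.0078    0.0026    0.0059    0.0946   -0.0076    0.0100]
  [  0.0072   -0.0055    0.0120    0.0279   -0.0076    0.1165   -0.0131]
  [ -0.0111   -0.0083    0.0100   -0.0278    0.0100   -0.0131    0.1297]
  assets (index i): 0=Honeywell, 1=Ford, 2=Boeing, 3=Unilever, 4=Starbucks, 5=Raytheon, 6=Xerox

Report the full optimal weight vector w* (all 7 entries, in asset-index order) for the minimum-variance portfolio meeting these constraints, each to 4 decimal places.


0.3499  0.2877  0.0694  0.0589  0.0547  0.0403  0.1391

g=Σ⁻¹μ = [3.6384  2.8186  0.2710  0.4733  0.4563  0.2905  1.3375]
h=Σ⁻¹𝟙 = [18.8466  21.1254  18.4212  7.7162  6.6265  6.3444  11.0384]
a=μᵀg=1.245545  b=𝟙ᵀg=9.285409  c=𝟙ᵀh=90.118652  D=ac−b²=26.028046
λ₁=(c·0.127−b)/D = (90.118652·0.127−9.285409)/26.028046 = 0.082974
λ₂=(a−b·0.127)/D = (1.245545−9.285409·0.127)/26.028046 = 0.002547
w* = 0.082974·g + 0.002547·h:
  w_0 = 0.082974·3.6384 + 0.002547·18.8466 = 0.3499  (Honeywell)
  w_1 = 0.082974·2.8186 + 0.002547·21.1254 = 0.2877  (Ford)
  w_2 = 0.082974·0.2710 + 0.002547·18.4212 = 0.0694  (Boeing)
  w_3 = 0.082974·0.4733 + 0.002547·7.7162 = 0.0589  (Unilever)
  w_4 = 0.082974·0.4563 + 0.002547·6.6265 = 0.0547  (Starbucks)
  w_5 = 0.082974·0.2905 + 0.002547·6.3444 = 0.0403  (Raytheon)
  w_6 = 0.082974·1.3375 + 0.002547·11.0384 = 0.1391  (Xerox)
Σw_i=1.0000  μᵀw=0.1270
σ²=wᵀΣw=λ₁·μ_p+λ₂ = 0.082974·0.127 + 0.002547 = 0.013085 ≈ 0.0131


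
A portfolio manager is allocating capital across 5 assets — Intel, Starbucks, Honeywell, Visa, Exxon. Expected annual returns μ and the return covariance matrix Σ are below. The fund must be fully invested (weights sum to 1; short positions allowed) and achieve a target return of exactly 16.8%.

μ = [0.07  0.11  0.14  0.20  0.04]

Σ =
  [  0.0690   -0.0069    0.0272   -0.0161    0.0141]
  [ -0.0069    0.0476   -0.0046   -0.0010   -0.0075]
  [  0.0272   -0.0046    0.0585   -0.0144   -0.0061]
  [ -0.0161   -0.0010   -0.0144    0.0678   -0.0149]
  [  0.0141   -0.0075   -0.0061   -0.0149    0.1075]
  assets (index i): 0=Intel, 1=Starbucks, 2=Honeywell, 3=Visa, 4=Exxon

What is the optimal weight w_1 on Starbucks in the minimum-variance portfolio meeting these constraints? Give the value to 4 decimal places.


0.1737

x=Σ⁻¹μ = [0.6565  3.0312  3.4857  4.1706  1.2733]
y=Σ⁻¹𝟙 = [11.7708  27.6277  21.6368  25.7295  14.4799]
a=μᵀx=1.752429  b=𝟙ᵀx=12.617248  c=𝟙ᵀy=101.244715  D=ac−b²=18.229189
λ₁=(c·0.168−b)/D = (101.244715·0.168−12.617248)/18.229189 = 0.240925
λ₂=(a−b·0.168)/D = (1.752429−12.617248·0.168)/18.229189 = -0.020147
w* = 0.240925·x + -0.020147·y:
  w_0 = 0.240925·0.6565 + -0.020147·11.7708 = -0.0790  (Intel)
  w_1 = 0.240925·3.0312 + -0.020147·27.6277 = 0.1737  (Starbucks)
  w_2 = 0.240925·3.4857 + -0.020147·21.6368 = 0.4039  (Honeywell)
  w_3 = 0.240925·4.1706 + -0.020147·25.7295 = 0.4864  (Visa)
  w_4 = 0.240925·1.2733 + -0.020147·14.4799 = 0.0150  (Exxon)
Σw_i=1.0000  μᵀw=0.1680
σ²=wᵀΣw=λ₁·μ_p+λ₂ = 0.240925·0.168 + -0.020147 = 0.020328 ≈ 0.0203


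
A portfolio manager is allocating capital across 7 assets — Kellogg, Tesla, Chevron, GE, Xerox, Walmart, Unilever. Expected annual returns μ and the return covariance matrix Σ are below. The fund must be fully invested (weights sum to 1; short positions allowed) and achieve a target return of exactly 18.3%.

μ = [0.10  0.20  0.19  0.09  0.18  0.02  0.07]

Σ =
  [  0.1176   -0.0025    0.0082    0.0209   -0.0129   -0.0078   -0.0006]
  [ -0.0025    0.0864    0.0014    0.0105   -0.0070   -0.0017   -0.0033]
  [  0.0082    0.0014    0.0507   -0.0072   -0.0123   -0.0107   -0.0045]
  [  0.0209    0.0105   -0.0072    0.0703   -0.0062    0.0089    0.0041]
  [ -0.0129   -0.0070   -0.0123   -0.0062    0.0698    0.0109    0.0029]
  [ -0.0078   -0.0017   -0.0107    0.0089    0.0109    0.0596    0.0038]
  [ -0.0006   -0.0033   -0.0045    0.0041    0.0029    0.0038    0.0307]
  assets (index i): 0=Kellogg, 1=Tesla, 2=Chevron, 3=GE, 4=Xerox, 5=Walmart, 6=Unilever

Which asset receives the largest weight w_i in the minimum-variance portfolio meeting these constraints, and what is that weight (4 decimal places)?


Chevron (0.3729)

x=Σ⁻¹μ = [0.7761  2.5151  4.9744  1.3176  3.8026  0.3365  2.7180]
y=Σ⁻¹𝟙 = [8.1502  13.1967  30.7343  10.6780  19.5681  16.4399  33.3467]
a=μᵀx=2.525806  b=𝟙ᵀx=16.440227  c=𝟙ᵀy=132.114000  D=ac−b²=63.413310
λ₁=(c·0.183−b)/D = (132.114000·0.183−16.440227)/63.413310 = 0.122003
λ₂=(a−b·0.183)/D = (2.525806−16.440227·0.183)/63.413310 = -0.007613
w* = 0.122003·x + -0.007613·y:
  w_0 = 0.122003·0.7761 + -0.007613·8.1502 = 0.0326  (Kellogg)
  w_1 = 0.122003·2.5151 + -0.007613·13.1967 = 0.2064  (Tesla)
  w_2 = 0.122003·4.9744 + -0.007613·30.7343 = 0.3729  (Chevron)
  w_3 = 0.122003·1.3176 + -0.007613·10.6780 = 0.0795  (GE)
  w_4 = 0.122003·3.8026 + -0.007613·19.5681 = 0.3150  (Xerox)
  w_5 = 0.122003·0.3365 + -0.007613·16.4399 = -0.0841  (Walmart)
  w_6 = 0.122003·2.7180 + -0.007613·33.3467 = 0.0777  (Unilever)
Σw_i=1.0000  μᵀw=0.1830
σ²=wᵀΣw=λ₁·μ_p+λ₂ = 0.122003·0.183 + -0.007613 = 0.014714 ≈ 0.0147


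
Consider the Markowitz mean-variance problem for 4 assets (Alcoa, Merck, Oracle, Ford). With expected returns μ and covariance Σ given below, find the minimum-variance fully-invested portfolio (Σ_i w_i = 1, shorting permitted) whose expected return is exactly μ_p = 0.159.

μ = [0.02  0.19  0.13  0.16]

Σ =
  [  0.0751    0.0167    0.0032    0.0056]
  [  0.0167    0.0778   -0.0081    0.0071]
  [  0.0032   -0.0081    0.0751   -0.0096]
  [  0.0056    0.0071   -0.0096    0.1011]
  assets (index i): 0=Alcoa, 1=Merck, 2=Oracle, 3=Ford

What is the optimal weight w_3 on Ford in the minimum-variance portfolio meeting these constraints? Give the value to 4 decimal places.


0.2540

x=Σ⁻¹μ = [-0.5394  2.6424  2.2487  1.6404]
y=Σ⁻¹𝟙 = [9.3433  11.5405  15.4443  10.0297]
a=μᵀx=1.046060  b=𝟙ᵀx=5.992079  c=𝟙ᵀy=46.357871  D=ac−b²=12.588090
λ₁=(c·0.159−b)/D = (46.357871·0.159−5.992079)/12.588090 = 0.109534
λ₂=(a−b·0.159)/D = (1.046060−5.992079·0.159)/12.588090 = 0.007413
w* = 0.109534·x + 0.007413·y:
  w_0 = 0.109534·-0.5394 + 0.007413·9.3433 = 0.0102  (Alcoa)
  w_1 = 0.109534·2.6424 + 0.007413·11.5405 = 0.3750  (Merck)
  w_2 = 0.109534·2.2487 + 0.007413·15.4443 = 0.3608  (Oracle)
  w_3 = 0.109534·1.6404 + 0.007413·10.0297 = 0.2540  (Ford)
Σw_i=1.0000  μᵀw=0.1590
σ²=wᵀΣw=λ₁·μ_p+λ₂ = 0.109534·0.159 + 0.007413 = 0.024829 ≈ 0.0248


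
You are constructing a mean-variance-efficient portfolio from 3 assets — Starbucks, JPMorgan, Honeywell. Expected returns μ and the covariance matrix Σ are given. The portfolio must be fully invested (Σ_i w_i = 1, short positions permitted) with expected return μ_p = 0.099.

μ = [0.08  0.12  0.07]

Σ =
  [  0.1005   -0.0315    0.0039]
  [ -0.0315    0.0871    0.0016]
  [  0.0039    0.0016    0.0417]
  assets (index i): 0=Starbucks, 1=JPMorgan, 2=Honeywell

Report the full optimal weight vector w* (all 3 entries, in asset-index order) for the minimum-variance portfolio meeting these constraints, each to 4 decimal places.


p=Σ⁻¹μ = [1.3101  1.8242  1.4861]
q=Σ⁻¹𝟙 = [14.1735  16.2022  22.0336]
a=μᵀp=0.427748  b=𝟙ᵀp=4.620496  c=𝟙ᵀq=52.409291  D=ac−b²=1.068980
λ₁=(c·0.099−b)/D = (52.409291·0.099−4.620496)/1.068980 = 0.531370
λ₂=(a−b·0.099)/D = (0.427748−4.620496·0.099)/1.068980 = -0.027766
w* = 0.531370·p + -0.027766·q:
  w_0 = 0.531370·1.3101 + -0.027766·14.1735 = 0.3026  (Starbucks)
  w_1 = 0.531370·1.8242 + -0.027766·16.2022 = 0.5195  (JPMorgan)
  w_2 = 0.531370·1.4861 + -0.027766·22.0336 = 0.1779  (Honeywell)
Σw_i=1.0000  μᵀw=0.0990
σ²=wᵀΣw=λ₁·μ_p+λ₂ = 0.531370·0.099 + -0.027766 = 0.024840 ≈ 0.0248

0.3026  0.5195  0.1779
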